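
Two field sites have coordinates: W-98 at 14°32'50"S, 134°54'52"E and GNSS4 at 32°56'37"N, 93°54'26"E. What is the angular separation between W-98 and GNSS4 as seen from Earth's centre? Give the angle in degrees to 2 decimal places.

W-98: φ = -14.54722°, λ = +134.91444°
GNSS4: φ = +32.94361°, λ = +93.90722°
Δφ = 47.4908°,  Δλ = -41.0072°
a = sin²(Δφ/2) + cos φ₁ cos φ₂ sin²(Δλ/2) = 0.261804
c = 2·arcsin(√a) = 1.074251 rad = 61.5500°

61.55°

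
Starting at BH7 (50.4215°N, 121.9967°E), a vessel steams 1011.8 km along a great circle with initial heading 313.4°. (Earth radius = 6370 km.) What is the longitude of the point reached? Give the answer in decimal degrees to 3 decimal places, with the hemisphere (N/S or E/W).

110.097°E

δ = d/R = 1011.8/6370 = 0.158838 rad
φ₂ = arcsin(sin φ₁ cos δ + cos φ₁ sin δ cos θ)
   = arcsin(0.77075·0.98741 + 0.63713·0.15817·0.68709) = 56.12876°
λ₂ = λ₁ + atan2(sin θ sin δ cos φ₁, cos δ − sin φ₁ sin φ₂) = 110.09673°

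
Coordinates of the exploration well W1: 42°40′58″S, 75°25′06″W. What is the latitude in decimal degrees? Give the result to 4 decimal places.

42° + 40′/60 + 58″/3600 = 42 + 0.66667 + 0.01611 = 42.6828°

42.6828°S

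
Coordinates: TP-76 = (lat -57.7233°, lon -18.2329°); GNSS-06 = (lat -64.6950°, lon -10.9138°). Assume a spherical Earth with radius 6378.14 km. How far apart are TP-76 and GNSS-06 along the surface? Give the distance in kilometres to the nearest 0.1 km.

868.4 km

Δφ = -6.9717°,  Δλ = 7.3191°
a = sin²(Δφ/2) + cos φ₁ cos φ₂ sin²(Δλ/2) = 0.004627
c = 2·arcsin(√a) = 0.136146 rad = 7.8006°
d = R·c = 6378.14 × 0.136146 = 868.4 km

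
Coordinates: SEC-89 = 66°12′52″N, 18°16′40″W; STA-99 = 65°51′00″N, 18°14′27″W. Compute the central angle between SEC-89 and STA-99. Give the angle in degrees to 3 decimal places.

0.365°

SEC-89: φ = +66.21444°, λ = -18.27778°
STA-99: φ = +65.85000°, λ = -18.24083°
Δφ = -0.3644°,  Δλ = 0.0369°
a = sin²(Δφ/2) + cos φ₁ cos φ₂ sin²(Δλ/2) = 0.000010
c = 2·arcsin(√a) = 0.006366 rad = 0.3648°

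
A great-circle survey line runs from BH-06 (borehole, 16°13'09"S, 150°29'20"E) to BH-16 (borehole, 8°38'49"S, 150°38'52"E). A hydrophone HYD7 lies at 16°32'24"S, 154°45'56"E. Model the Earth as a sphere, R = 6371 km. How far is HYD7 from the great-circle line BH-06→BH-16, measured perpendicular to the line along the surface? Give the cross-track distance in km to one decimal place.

BH-06: φ = -16.21917°, λ = +150.48889°
BH-16: φ = -8.64694°, λ = +150.64778°
HYD7: φ = -16.54000°, λ = +154.76556°
δ₁₃ = central angle BH-06→HYD7 = 0.071830 rad  (haversine)
θ₁₃ = bearing BH-06→HYD7 = 95.072°,  θ₁₂ = bearing BH-06→BH-16 = 1.192°
dₓₜ = R·arcsin(sin δ₁₃ · sin(θ₁₃ − θ₁₂)) = 6371·arcsin(0.07177·sin(93.880°)) = 456.576 km
|dₓₜ| = 456.576 km

456.6 km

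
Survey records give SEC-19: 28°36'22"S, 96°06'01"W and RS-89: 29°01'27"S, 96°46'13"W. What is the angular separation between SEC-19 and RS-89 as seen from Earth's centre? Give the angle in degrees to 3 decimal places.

0.721°

SEC-19: φ = -28.60611°, λ = -96.10028°
RS-89: φ = -29.02417°, λ = -96.77028°
Δφ = -0.4181°,  Δλ = -0.6700°
a = sin²(Δφ/2) + cos φ₁ cos φ₂ sin²(Δλ/2) = 0.000040
c = 2·arcsin(√a) = 0.012578 rad = 0.7207°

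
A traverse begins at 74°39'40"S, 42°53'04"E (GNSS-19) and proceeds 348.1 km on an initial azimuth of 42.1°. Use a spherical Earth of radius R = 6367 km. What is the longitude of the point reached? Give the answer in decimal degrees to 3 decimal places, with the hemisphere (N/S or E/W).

GNSS-19: φ = -74.66111°, λ = +42.88444°
δ = d/R = 348.1/6367 = 0.054673 rad
φ₂ = arcsin(sin φ₁ cos δ + cos φ₁ sin δ cos θ)
   = arcsin(-0.96438·0.99851 + 0.26453·0.05465·0.74198) = -72.21544°
λ₂ = λ₁ + atan2(sin θ sin δ cos φ₁, cos δ − sin φ₁ sin φ₂) = 49.77334°

49.773°E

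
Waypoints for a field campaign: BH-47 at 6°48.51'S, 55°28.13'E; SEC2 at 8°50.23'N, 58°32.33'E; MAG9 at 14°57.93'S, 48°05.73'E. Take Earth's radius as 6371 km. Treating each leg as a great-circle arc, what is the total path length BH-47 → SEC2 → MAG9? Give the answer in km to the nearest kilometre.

BH-47: φ = -6.80850°, λ = +55.46883°
SEC2: φ = +8.83717°, λ = +58.53883°
MAG9: φ = -14.96550°, λ = +48.09550°
BH-47→SEC2: c = 0.278242 rad, d = 1772.68 km
SEC2→MAG9: c = 0.453025 rad, d = 2886.22 km
Total = 1772.68 + 2886.22 = 4658.90 km

4659 km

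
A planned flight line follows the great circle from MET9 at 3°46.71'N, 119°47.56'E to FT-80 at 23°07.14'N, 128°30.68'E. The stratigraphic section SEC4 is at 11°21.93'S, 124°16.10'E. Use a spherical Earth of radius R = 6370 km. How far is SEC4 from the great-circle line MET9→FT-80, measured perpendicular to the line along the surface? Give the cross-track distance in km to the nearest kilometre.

MET9: φ = +3.77850°, λ = +119.79267°
FT-80: φ = +23.11900°, λ = +128.51133°
SEC4: φ = -11.36550°, λ = +124.26833°
δ₁₃ = central angle MET9→SEC4 = 0.275501 rad  (haversine)
θ₁₃ = bearing MET9→SEC4 = 163.666°,  θ₁₂ = bearing MET9→FT-80 = 22.785°
dₓₜ = R·arcsin(sin δ₁₃ · sin(θ₁₃ − θ₁₂)) = 6370·arcsin(0.27203·sin(140.881°)) = 1098.746 km
|dₓₜ| = 1098.746 km

1099 km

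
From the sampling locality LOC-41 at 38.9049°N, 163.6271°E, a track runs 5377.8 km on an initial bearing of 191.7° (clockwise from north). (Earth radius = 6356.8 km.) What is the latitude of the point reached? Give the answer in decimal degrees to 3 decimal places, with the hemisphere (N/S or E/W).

δ = d/R = 5377.8/6356.8 = 0.845992 rad
φ₂ = arcsin(sin φ₁ cos δ + cos φ₁ sin δ cos θ)
   = arcsin(0.62803·0.66299 + 0.77819·0.74863·-0.97922) = -8.86426°
λ₂ = λ₁ + atan2(sin θ sin δ cos φ₁, cos δ − sin φ₁ sin φ₂) = 154.78873°

8.864°S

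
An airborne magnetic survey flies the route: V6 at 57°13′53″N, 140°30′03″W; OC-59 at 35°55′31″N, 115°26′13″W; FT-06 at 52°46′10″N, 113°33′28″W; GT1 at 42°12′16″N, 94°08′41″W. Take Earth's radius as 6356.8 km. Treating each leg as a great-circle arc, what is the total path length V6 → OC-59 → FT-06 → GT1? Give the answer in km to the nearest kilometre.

6737 km

V6: φ = +57.23139°, λ = -140.50083°
OC-59: φ = +35.92528°, λ = -115.43694°
FT-06: φ = +52.76944°, λ = -113.55778°
GT1: φ = +42.20444°, λ = -94.14472°
V6→OC-59: c = 0.472615 rad, d = 3004.32 km
OC-59→FT-06: c = 0.294894 rad, d = 1874.58 km
FT-06→GT1: c = 0.292356 rad, d = 1858.45 km
Total = 3004.32 + 1874.58 + 1858.45 = 6737.35 km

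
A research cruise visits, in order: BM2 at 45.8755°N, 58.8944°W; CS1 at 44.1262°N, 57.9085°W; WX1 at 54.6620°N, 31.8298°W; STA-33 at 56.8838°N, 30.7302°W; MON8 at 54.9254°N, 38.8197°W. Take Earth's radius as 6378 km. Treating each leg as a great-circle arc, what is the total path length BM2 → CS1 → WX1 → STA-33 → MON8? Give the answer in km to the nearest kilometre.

3220 km

BM2→CS1: c = 0.032865 rad, d = 209.62 km
CS1→WX1: c = 0.345601 rad, d = 2204.25 km
WX1→STA-33: c = 0.040251 rad, d = 256.72 km
STA-33→MON8: c = 0.086144 rad, d = 549.42 km
Total = 209.62 + 2204.25 + 256.72 + 549.42 = 3220.00 km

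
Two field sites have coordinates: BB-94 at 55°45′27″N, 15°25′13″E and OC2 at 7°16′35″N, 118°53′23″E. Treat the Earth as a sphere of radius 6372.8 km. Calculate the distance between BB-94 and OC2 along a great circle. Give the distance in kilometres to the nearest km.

10172 km

BB-94: φ = +55.75750°, λ = +15.42028°
OC2: φ = +7.27639°, λ = +118.88972°
Δφ = -48.4811°,  Δλ = 103.4694°
a = sin²(Δφ/2) + cos φ₁ cos φ₂ sin²(Δλ/2) = 0.512655
c = 2·arcsin(√a) = 1.596109 rad = 91.4503°
d = R·c = 6372.8 × 1.596109 = 10171.7 km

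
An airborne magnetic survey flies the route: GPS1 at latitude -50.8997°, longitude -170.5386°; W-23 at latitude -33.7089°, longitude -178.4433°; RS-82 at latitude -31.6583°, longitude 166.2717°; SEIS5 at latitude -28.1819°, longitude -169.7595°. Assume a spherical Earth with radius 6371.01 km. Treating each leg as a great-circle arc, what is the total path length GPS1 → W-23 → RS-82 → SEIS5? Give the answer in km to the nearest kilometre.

5801 km

GPS1→W-23: c = 0.316467 rad, d = 2016.22 km
W-23→RS-82: c = 0.227149 rad, d = 1447.17 km
RS-82→SEIS5: c = 0.366854 rad, d = 2337.23 km
Total = 2016.22 + 1447.17 + 2337.23 = 5800.62 km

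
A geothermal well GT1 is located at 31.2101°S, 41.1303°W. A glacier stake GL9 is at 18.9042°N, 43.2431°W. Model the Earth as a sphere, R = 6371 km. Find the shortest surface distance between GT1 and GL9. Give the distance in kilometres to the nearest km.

Δφ = 50.1143°,  Δλ = -2.1128°
a = sin²(Δφ/2) + cos φ₁ cos φ₂ sin²(Δλ/2) = 0.179646
c = 2·arcsin(√a) = 0.875376 rad = 50.1554°
d = R·c = 6371 × 0.875376 = 5577.0 km

5577 km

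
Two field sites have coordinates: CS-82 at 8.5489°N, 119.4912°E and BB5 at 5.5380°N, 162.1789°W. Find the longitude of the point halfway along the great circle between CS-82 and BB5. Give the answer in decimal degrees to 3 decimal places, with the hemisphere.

158.808°E

Bx = cos φ₂ cos Δλ = 0.201332,  By = cos φ₂ sin Δλ = 0.974757
φₘ = atan2(sin φ₁ + sin φ₂, √((cos φ₁ + Bx)² + By²)) = 9.05432°
λₘ = λ₁ + atan2(By, cos φ₁ + Bx) = 158.80770°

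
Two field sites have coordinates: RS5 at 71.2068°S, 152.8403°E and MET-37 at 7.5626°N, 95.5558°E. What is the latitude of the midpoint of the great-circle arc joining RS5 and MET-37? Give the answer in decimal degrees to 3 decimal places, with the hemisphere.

Bx = cos φ₂ cos Δλ = 0.535767,  By = cos φ₂ sin Δλ = -0.834046
φₘ = atan2(sin φ₁ + sin φ₂, √((cos φ₁ + Bx)² + By²)) = -34.26298°
λₘ = λ₁ + atan2(By, cos φ₁ + Bx) = 108.64870°

34.263°S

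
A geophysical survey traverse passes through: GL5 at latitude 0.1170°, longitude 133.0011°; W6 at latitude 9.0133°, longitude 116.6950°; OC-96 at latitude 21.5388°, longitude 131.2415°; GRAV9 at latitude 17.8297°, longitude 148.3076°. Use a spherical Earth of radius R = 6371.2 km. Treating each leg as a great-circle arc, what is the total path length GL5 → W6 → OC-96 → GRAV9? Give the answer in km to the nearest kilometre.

GL5→W6: c = 0.323143 rad, d = 2058.81 km
W6→OC-96: c = 0.327808 rad, d = 2088.53 km
OC-96→GRAV9: c = 0.287646 rad, d = 1832.65 km
Total = 2058.81 + 2088.53 + 1832.65 = 5979.99 km

5980 km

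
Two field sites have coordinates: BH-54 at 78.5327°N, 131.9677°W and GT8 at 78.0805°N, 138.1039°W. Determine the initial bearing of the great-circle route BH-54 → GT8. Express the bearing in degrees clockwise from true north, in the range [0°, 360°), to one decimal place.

Δλ = -6.1362°
y = sin Δλ · cos φ₂ = -0.022077
x = cos φ₁ sin φ₂ − sin φ₁ cos φ₂ cos Δλ = -0.006733
θ = atan2(y, x) = -106.9594° → 253.0406° (mod 360°)

253.0°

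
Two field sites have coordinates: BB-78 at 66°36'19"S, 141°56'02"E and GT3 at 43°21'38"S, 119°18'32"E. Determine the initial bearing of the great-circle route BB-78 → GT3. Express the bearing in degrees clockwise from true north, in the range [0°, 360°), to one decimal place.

BB-78: φ = -66.60528°, λ = +141.93389°
GT3: φ = -43.36056°, λ = +119.30889°
Δλ = -22.6250°
y = sin Δλ · cos φ₂ = -0.279694
x = cos φ₁ sin φ₂ − sin φ₁ cos φ₂ cos Δλ = 0.343307
θ = atan2(y, x) = -39.1699° → 320.8301° (mod 360°)

320.8°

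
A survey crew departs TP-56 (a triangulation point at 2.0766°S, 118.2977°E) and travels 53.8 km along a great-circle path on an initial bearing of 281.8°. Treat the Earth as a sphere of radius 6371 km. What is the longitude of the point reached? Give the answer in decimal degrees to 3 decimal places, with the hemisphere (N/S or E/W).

117.824°E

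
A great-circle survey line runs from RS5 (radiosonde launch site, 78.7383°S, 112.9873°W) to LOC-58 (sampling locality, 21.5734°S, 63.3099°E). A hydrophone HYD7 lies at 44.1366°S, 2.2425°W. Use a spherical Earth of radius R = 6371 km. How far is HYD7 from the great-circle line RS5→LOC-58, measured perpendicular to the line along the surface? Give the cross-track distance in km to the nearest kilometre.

4478 km

δ₁₃ = central angle RS5→HYD7 = 0.884962 rad  (haversine)
θ₁₃ = bearing RS5→HYD7 = 119.860°,  θ₁₂ = bearing RS5→LOC-58 = 176.500°
dₓₜ = R·arcsin(sin δ₁₃ · sin(θ₁₃ − θ₁₂)) = 6371·arcsin(0.77389·sin(-56.640°)) = -4477.722 km
|dₓₜ| = 4477.722 km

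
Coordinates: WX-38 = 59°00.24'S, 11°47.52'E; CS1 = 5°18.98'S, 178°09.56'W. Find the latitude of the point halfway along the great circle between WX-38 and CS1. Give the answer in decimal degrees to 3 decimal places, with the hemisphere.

62.403°S

WX-38: φ = -59.00400°, λ = +11.79200°
CS1: φ = -5.31633°, λ = -178.15933°
Bx = cos φ₂ cos Δλ = -0.980718,  By = cos φ₂ sin Δλ = 0.172068
φₘ = atan2(sin φ₁ + sin φ₂, √((cos φ₁ + Bx)² + By²)) = -62.40307°
λₘ = λ₁ + atan2(By, cos φ₁ + Bx) = 171.51517°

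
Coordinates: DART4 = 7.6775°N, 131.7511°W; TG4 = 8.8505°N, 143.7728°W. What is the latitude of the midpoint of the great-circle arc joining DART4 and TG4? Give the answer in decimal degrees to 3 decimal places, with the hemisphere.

Bx = cos φ₂ cos Δλ = 0.966423,  By = cos φ₂ sin Δλ = -0.205802
φₘ = atan2(sin φ₁ + sin φ₂, √((cos φ₁ + Bx)² + By²)) = 8.30905°
λₘ = λ₁ + atan2(By, cos φ₁ + Bx) = -137.75298°

8.309°N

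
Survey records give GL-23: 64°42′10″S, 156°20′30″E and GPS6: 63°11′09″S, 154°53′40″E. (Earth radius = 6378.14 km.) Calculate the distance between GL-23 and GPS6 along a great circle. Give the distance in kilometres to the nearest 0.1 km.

GL-23: φ = -64.70278°, λ = +156.34167°
GPS6: φ = -63.18583°, λ = +154.89444°
Δφ = 1.5169°,  Δλ = -1.4472°
a = sin²(Δφ/2) + cos φ₁ cos φ₂ sin²(Δλ/2) = 0.000206
c = 2·arcsin(√a) = 0.028705 rad = 1.6447°
d = R·c = 6378.14 × 0.028705 = 183.1 km

183.1 km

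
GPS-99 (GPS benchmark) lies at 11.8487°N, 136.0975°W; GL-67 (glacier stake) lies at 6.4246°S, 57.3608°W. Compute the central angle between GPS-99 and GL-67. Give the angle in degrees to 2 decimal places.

80.39°

Δφ = -18.2733°,  Δλ = 78.7367°
a = sin²(Δφ/2) + cos φ₁ cos φ₂ sin²(Δλ/2) = 0.416510
c = 2·arcsin(√a) = 1.403030 rad = 80.3877°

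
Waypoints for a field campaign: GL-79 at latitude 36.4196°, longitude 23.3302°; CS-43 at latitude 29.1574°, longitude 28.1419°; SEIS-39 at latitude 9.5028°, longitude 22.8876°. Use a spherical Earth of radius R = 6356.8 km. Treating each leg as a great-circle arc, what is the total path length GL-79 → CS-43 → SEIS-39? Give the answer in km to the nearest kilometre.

GL-79→CS-43: c = 0.145031 rad, d = 921.93 km
CS-43→SEIS-39: c = 0.353640 rad, d = 2248.02 km
Total = 921.93 + 2248.02 = 3169.95 km

3170 km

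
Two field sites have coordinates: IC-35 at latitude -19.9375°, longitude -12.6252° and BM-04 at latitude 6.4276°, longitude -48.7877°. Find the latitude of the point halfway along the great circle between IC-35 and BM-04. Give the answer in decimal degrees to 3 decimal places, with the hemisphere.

7.102°S

Bx = cos φ₂ cos Δλ = 0.802272,  By = cos φ₂ sin Δλ = -0.586368
φₘ = atan2(sin φ₁ + sin φ₂, √((cos φ₁ + Bx)² + By²)) = -7.10207°
λₘ = λ₁ + atan2(By, cos φ₁ + Bx) = -31.22541°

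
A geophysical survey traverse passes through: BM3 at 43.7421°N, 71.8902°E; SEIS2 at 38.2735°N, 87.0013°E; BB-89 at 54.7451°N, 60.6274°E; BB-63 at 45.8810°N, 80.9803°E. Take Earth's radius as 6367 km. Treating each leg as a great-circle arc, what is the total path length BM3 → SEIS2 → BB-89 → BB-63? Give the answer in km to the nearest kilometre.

BM3→SEIS2: c = 0.220278 rad, d = 1402.51 km
SEIS2→BB-89: c = 0.423165 rad, d = 2694.29 km
BB-89→BB-63: c = 0.272988 rad, d = 1738.11 km
Total = 1402.51 + 2694.29 + 1738.11 = 5834.91 km

5835 km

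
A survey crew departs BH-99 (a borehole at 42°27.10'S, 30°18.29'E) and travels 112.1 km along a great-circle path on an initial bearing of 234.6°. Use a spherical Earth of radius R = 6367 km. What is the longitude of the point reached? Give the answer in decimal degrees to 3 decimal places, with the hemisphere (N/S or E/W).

29.180°E

BH-99: φ = -42.45167°, λ = +30.30483°
δ = d/R = 112.1/6367 = 0.017606 rad
φ₂ = arcsin(sin φ₁ cos δ + cos φ₁ sin δ cos θ)
   = arcsin(-0.67497·0.99985 + 0.73785·0.01761·-0.57928) = -43.03056°
λ₂ = λ₁ + atan2(sin θ sin δ cos φ₁, cos δ − sin φ₁ sin φ₂) = 29.17994°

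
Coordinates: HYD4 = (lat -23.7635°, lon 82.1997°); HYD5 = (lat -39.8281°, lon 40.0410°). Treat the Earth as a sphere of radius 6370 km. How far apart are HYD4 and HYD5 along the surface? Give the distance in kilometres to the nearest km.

4316 km

Δφ = -16.0646°,  Δλ = -42.1587°
a = sin²(Δφ/2) + cos φ₁ cos φ₂ sin²(Δλ/2) = 0.110444
c = 2·arcsin(√a) = 0.677547 rad = 38.8206°
d = R·c = 6370 × 0.677547 = 4316.0 km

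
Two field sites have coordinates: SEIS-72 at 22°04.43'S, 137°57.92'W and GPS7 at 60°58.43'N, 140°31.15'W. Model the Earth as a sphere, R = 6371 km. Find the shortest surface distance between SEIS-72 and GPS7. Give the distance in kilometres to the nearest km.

9237 km

SEIS-72: φ = -22.07383°, λ = -137.96533°
GPS7: φ = +60.97383°, λ = -140.51917°
Δφ = 83.0477°,  Δλ = -2.5538°
a = sin²(Δφ/2) + cos φ₁ cos φ₂ sin²(Δλ/2) = 0.439702
c = 2·arcsin(√a) = 1.449905 rad = 83.0734°
d = R·c = 6371 × 1.449905 = 9237.3 km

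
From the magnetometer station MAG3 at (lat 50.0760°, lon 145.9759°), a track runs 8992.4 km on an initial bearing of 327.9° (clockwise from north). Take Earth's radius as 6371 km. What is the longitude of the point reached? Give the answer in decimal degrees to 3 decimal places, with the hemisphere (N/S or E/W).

10.172°E

δ = d/R = 8992.4/6371 = 1.411458 rad
φ₂ = arcsin(sin φ₁ cos δ + cos φ₁ sin δ cos θ)
   = arcsin(0.76690·0.15866 + 0.64177·0.98733·0.84712) = 41.18184°
λ₂ = λ₁ + atan2(sin θ sin δ cos φ₁, cos δ − sin φ₁ sin φ₂) = 10.17209°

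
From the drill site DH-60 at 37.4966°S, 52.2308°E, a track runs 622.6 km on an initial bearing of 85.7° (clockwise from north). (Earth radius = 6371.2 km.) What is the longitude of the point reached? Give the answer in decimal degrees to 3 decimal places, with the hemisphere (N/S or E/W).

59.216°E

δ = d/R = 622.6/6371.2 = 0.097721 rad
φ₂ = arcsin(sin φ₁ cos δ + cos φ₁ sin δ cos θ)
   = arcsin(-0.60871·0.99523 + 0.79339·0.09757·0.07498) = -36.87035°
λ₂ = λ₁ + atan2(sin θ sin δ cos φ₁, cos δ − sin φ₁ sin φ₂) = 59.21608°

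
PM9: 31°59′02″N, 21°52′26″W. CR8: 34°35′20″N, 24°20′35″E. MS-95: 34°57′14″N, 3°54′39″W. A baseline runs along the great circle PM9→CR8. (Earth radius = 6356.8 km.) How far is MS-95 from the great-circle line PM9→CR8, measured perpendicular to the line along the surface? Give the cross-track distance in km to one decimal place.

21.2 km

PM9: φ = +31.98389°, λ = -21.87389°
CR8: φ = +34.58889°, λ = +24.34306°
MS-95: φ = +34.95389°, λ = -3.91083°
δ₁₃ = central angle PM9→MS-95 = 0.266229 rad  (haversine)
θ₁₃ = bearing PM9→MS-95 = 73.897°,  θ₁₂ = bearing PM9→CR8 = 73.170°
dₓₜ = R·arcsin(sin δ₁₃ · sin(θ₁₃ − θ₁₂)) = 6356.8·arcsin(0.26309·sin(0.727°)) = 21.213 km
|dₓₜ| = 21.213 km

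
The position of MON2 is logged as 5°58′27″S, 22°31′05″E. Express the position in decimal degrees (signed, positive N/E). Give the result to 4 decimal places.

-5.9742°, +22.5181°

lat: 5.9742° S → -5.9742°
lon: 22.5181° E → +22.5181°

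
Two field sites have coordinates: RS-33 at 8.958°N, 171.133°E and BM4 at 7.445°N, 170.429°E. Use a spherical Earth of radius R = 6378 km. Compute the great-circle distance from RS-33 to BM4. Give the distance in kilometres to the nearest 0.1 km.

185.4 km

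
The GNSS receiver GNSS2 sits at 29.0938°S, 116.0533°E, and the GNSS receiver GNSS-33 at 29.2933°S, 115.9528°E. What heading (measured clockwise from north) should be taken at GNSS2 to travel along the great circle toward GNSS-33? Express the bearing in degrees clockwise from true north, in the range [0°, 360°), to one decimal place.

203.7°

Δλ = -0.1005°
y = sin Δλ · cos φ₂ = -0.001530
x = cos φ₁ sin φ₂ − sin φ₁ cos φ₂ cos Δλ = -0.003483
θ = atan2(y, x) = -156.2860° → 203.7140° (mod 360°)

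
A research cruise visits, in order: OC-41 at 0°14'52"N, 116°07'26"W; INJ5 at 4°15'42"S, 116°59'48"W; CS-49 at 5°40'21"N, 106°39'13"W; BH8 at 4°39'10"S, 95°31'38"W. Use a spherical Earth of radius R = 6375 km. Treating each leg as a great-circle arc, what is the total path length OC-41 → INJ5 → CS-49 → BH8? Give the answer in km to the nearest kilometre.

3793 km

OC-41: φ = +0.24778°, λ = -116.12389°
INJ5: φ = -4.26167°, λ = -116.99667°
CS-49: φ = +5.67250°, λ = -106.65361°
BH8: φ = -4.65278°, λ = -95.52722°
OC-41→INJ5: c = 0.080163 rad, d = 511.04 km
INJ5→CS-49: c = 0.250126 rad, d = 1594.55 km
CS-49→BH8: c = 0.264728 rad, d = 1687.64 km
Total = 511.04 + 1594.55 + 1687.64 = 3793.23 km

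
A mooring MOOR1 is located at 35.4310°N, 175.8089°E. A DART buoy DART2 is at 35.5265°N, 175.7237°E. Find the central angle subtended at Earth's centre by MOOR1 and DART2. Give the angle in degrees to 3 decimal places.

Δφ = 0.0955°,  Δλ = -0.0852°
a = sin²(Δφ/2) + cos φ₁ cos φ₂ sin²(Δλ/2) = 0.000001
c = 2·arcsin(√a) = 0.002060 rad = 0.1180°

0.118°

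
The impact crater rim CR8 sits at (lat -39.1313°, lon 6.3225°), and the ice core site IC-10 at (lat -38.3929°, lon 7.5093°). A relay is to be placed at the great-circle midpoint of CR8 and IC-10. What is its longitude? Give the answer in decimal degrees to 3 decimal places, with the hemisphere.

Bx = cos φ₂ cos Δλ = 0.783602,  By = cos φ₂ sin Δλ = 0.016234
φₘ = atan2(sin φ₁ + sin φ₂, √((cos φ₁ + Bx)² + By²)) = -38.76360°
λₘ = λ₁ + atan2(By, cos φ₁ + Bx) = 6.91897°

6.919°E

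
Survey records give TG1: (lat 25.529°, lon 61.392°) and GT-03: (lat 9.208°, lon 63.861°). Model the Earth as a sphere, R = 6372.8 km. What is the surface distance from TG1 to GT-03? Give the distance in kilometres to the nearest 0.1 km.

Δφ = -16.3210°,  Δλ = 2.4690°
a = sin²(Δφ/2) + cos φ₁ cos φ₂ sin²(Δλ/2) = 0.020562
c = 2·arcsin(√a) = 0.287783 rad = 16.4888°
d = R·c = 6372.8 × 0.287783 = 1834.0 km

1834.0 km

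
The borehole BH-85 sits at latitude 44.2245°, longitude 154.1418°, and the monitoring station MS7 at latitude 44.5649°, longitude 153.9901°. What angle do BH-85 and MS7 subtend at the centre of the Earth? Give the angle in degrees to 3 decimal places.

Δφ = 0.3404°,  Δλ = -0.1517°
a = sin²(Δφ/2) + cos φ₁ cos φ₂ sin²(Δλ/2) = 0.000010
c = 2·arcsin(√a) = 0.006235 rad = 0.3572°

0.357°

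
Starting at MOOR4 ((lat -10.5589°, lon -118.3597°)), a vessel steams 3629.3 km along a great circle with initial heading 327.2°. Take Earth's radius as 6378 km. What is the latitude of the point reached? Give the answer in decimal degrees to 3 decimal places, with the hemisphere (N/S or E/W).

16.910°N

δ = d/R = 3629.3/6378 = 0.569034 rad
φ₂ = arcsin(sin φ₁ cos δ + cos φ₁ sin δ cos θ)
   = arcsin(-0.18325·0.84242 + 0.98307·0.53882·0.84057) = 16.91024°
λ₂ = λ₁ + atan2(sin θ sin δ cos φ₁, cos δ − sin φ₁ sin φ₂) = -136.12228°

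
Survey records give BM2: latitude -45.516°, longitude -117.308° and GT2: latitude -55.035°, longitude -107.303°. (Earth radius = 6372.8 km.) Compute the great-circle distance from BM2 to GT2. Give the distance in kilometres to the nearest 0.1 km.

Δφ = -9.5190°,  Δλ = 10.0050°
a = sin²(Δφ/2) + cos φ₁ cos φ₂ sin²(Δλ/2) = 0.009938
c = 2·arcsin(√a) = 0.199710 rad = 11.4425°
d = R·c = 6372.8 × 0.199710 = 1272.7 km

1272.7 km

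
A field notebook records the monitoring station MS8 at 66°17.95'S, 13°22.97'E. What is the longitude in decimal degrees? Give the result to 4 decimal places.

13.3828°E

13° + 22.97′/60 = 13 + 0.38283 = 13.3828°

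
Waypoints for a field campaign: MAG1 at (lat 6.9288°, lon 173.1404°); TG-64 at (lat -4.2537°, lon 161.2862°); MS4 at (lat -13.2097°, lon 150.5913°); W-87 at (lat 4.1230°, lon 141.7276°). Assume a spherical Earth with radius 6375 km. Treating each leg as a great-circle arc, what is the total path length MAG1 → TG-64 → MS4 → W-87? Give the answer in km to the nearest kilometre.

MAG1→TG-64: c = 0.284144 rad, d = 1811.42 km
TG-64→MS4: c = 0.241653 rad, d = 1540.54 km
MS4→W-87: c = 0.339280 rad, d = 2162.91 km
Total = 1811.42 + 1540.54 + 2162.91 = 5514.86 km

5515 km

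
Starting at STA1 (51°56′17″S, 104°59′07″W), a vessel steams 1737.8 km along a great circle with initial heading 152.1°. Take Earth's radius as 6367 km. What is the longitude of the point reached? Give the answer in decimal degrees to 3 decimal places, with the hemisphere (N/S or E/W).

87.731°W

STA1: φ = -51.93806°, λ = -104.98528°
δ = d/R = 1737.8/6367 = 0.272939 rad
φ₂ = arcsin(sin φ₁ cos δ + cos φ₁ sin δ cos θ)
   = arcsin(-0.78734·0.96298 + 0.61651·0.26956·-0.88377) = -64.83290°
λ₂ = λ₁ + atan2(sin θ sin δ cos φ₁, cos δ − sin φ₁ sin φ₂) = -87.73117°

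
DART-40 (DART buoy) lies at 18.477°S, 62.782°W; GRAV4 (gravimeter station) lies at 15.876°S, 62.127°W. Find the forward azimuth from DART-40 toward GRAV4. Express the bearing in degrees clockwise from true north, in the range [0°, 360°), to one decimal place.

Δλ = 0.6550°
y = sin Δλ · cos φ₂ = 0.010996
x = cos φ₁ sin φ₂ − sin φ₁ cos φ₂ cos Δλ = 0.045361
θ = atan2(y, x) = 13.6259° → 13.6259° (mod 360°)

13.6°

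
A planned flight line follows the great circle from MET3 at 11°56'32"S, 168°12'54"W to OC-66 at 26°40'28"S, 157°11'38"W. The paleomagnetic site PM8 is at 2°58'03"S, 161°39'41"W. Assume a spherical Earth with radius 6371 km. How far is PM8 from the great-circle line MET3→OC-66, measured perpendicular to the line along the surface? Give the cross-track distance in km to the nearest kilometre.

1156 km

MET3: φ = -11.94222°, λ = -168.21500°
OC-66: φ = -26.67444°, λ = -157.19389°
PM8: φ = -2.96750°, λ = -161.66139°
δ₁₃ = central angle MET3→PM8 = 0.193315 rad  (haversine)
θ₁₃ = bearing MET3→PM8 = 36.391°,  θ₁₂ = bearing MET3→OC-66 = 146.462°
dₓₜ = R·arcsin(sin δ₁₃ · sin(θ₁₃ − θ₁₂)) = 6371·arcsin(0.19211·sin(-110.070°)) = -1155.957 km
|dₓₜ| = 1155.957 km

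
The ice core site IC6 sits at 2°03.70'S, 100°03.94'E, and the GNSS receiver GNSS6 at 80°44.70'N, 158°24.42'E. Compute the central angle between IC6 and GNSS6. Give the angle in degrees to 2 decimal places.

IC6: φ = -2.06167°, λ = +100.06567°
GNSS6: φ = +80.74500°, λ = +158.40700°
Δφ = 82.8067°,  Δλ = 58.3413°
a = sin²(Δφ/2) + cos φ₁ cos φ₂ sin²(Δλ/2) = 0.475575
c = 2·arcsin(√a) = 1.521926 rad = 87.1999°

87.20°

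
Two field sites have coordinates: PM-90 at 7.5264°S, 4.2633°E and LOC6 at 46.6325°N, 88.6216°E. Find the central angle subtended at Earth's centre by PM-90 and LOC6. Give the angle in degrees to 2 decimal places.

91.62°

Δφ = 54.1589°,  Δλ = 84.3583°
a = sin²(Δφ/2) + cos φ₁ cos φ₂ sin²(Δλ/2) = 0.514148
c = 2·arcsin(√a) = 1.599097 rad = 91.6215°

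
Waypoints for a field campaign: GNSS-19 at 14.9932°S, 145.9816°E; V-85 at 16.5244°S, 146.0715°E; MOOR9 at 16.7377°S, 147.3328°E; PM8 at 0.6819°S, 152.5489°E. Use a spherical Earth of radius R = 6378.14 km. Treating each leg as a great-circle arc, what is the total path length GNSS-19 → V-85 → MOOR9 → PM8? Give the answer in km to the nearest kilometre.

2184 km

GNSS-19→V-85: c = 0.026767 rad, d = 170.72 km
V-85→MOOR9: c = 0.021419 rad, d = 136.61 km
MOOR9→PM8: c = 0.294224 rad, d = 1876.60 km
Total = 170.72 + 136.61 + 1876.60 = 2183.94 km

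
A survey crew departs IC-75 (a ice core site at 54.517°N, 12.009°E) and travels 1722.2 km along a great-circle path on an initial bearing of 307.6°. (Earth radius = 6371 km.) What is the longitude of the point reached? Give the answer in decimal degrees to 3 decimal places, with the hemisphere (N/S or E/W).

14.364°W

δ = d/R = 1722.2/6371 = 0.270319 rad
φ₂ = arcsin(sin φ₁ cos δ + cos φ₁ sin δ cos θ)
   = arcsin(0.81429·0.96369 + 0.58046·0.26704·0.61015) = 61.55726°
λ₂ = λ₁ + atan2(sin θ sin δ cos φ₁, cos δ − sin φ₁ sin φ₂) = -14.36426°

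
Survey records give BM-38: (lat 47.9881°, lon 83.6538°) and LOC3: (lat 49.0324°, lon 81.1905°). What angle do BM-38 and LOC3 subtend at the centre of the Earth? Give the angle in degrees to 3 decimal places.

1.937°

Δφ = 1.0443°,  Δλ = -2.4633°
a = sin²(Δφ/2) + cos φ₁ cos φ₂ sin²(Δλ/2) = 0.000286
c = 2·arcsin(√a) = 0.033812 rad = 1.9373°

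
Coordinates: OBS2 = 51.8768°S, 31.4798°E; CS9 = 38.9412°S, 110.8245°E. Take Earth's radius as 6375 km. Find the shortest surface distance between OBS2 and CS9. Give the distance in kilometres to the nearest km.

6044 km

Δφ = 12.9356°,  Δλ = 79.3447°
a = sin²(Δφ/2) + cos φ₁ cos φ₂ sin²(Δλ/2) = 0.208383
c = 2·arcsin(√a) = 0.948093 rad = 54.3217°
d = R·c = 6375 × 0.948093 = 6044.1 km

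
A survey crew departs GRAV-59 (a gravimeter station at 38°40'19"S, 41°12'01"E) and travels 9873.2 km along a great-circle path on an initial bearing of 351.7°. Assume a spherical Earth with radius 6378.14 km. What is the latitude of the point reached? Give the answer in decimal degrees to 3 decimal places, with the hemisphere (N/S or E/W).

GRAV-59: φ = -38.67194°, λ = +41.20028°
δ = d/R = 9873.2/6378.14 = 1.547975 rad
φ₂ = arcsin(sin φ₁ cos δ + cos φ₁ sin δ cos θ)
   = arcsin(-0.62486·0.02282 + 0.78074·0.99974·0.98953) = 49.29687°
λ₂ = λ₁ + atan2(sin θ sin δ cos φ₁, cos δ − sin φ₁ sin φ₂) = 28.41487°

49.297°N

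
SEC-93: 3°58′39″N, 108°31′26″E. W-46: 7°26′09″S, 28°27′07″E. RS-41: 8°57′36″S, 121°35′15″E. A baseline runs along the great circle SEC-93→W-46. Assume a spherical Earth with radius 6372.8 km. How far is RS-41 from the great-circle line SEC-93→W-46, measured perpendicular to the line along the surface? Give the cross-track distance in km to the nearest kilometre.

1622 km

SEC-93: φ = +3.97750°, λ = +108.52389°
W-46: φ = -7.43583°, λ = +28.45194°
RS-41: φ = -8.96000°, λ = +121.58750°
δ₁₃ = central angle SEC-93→RS-41 = 0.320392 rad  (haversine)
θ₁₃ = bearing SEC-93→RS-41 = 134.851°,  θ₁₂ = bearing SEC-93→W-46 = 261.788°
dₓₜ = R·arcsin(sin δ₁₃ · sin(θ₁₃ − θ₁₂)) = 6372.8·arcsin(0.31494·sin(-126.937°)) = -1621.667 km
|dₓₜ| = 1621.667 km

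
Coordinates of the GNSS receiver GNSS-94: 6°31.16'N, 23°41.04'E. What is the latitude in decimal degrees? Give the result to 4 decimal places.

6° + 31.16′/60 = 6 + 0.51933 = 6.5193°

6.5193°N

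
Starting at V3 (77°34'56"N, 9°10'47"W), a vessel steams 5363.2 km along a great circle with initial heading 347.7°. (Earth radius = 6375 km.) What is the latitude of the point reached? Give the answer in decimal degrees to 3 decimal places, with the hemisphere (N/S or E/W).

V3: φ = +77.58222°, λ = -9.17972°
δ = d/R = 5363.2/6375 = 0.841286 rad
φ₂ = arcsin(sin φ₁ cos δ + cos φ₁ sin δ cos θ)
   = arcsin(0.97661·0.66650 + 0.21504·0.74550·0.97705) = 53.85661°
λ₂ = λ₁ + atan2(sin θ sin δ cos φ₁, cos δ − sin φ₁ sin φ₂) = -173.55922°

53.857°N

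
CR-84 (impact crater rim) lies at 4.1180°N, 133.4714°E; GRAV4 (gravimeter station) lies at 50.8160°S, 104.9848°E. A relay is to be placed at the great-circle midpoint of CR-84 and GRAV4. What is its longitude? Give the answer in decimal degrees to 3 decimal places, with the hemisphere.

Bx = cos φ₂ cos Δλ = 0.555318,  By = cos φ₂ sin Δλ = -0.301345
φₘ = atan2(sin φ₁ + sin φ₂, √((cos φ₁ + Bx)² + By²)) = -23.97243°
λₘ = λ₁ + atan2(By, cos φ₁ + Bx) = 122.48834°

122.488°E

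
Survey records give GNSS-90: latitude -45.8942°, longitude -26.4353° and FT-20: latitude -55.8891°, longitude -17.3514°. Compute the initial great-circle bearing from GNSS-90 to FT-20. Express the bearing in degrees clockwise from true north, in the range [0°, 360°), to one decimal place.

153.6°

Δλ = 9.0839°
y = sin Δλ · cos φ₂ = 0.088539
x = cos φ₁ sin φ₂ − sin φ₁ cos φ₂ cos Δλ = -0.178611
θ = atan2(y, x) = 153.6320° → 153.6320° (mod 360°)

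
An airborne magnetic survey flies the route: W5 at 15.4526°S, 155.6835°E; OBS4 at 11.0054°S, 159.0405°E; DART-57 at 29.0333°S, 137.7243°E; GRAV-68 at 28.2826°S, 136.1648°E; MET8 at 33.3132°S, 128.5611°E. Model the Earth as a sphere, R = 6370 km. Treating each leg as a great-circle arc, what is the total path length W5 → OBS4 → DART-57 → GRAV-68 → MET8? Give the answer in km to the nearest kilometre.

4688 km

W5→OBS4: c = 0.096311 rad, d = 613.50 km
OBS4→DART-57: c = 0.468623 rad, d = 2985.13 km
DART-57→GRAV-68: c = 0.027241 rad, d = 173.53 km
GRAV-68→MET8: c = 0.143811 rad, d = 916.07 km
Total = 613.50 + 2985.13 + 173.53 + 916.07 = 4688.23 km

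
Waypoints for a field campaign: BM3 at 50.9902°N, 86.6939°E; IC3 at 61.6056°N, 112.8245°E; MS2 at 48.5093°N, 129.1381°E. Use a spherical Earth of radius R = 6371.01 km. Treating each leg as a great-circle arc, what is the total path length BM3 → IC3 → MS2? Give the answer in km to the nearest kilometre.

3754 km

BM3→IC3: c = 0.310136 rad, d = 1975.88 km
IC3→MS2: c = 0.279090 rad, d = 1778.09 km
Total = 1975.88 + 1778.09 = 3753.96 km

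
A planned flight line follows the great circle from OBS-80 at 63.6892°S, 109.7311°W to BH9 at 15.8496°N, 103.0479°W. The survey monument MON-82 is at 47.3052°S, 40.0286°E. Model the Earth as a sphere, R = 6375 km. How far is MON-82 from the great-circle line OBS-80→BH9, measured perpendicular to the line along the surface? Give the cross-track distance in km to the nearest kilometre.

δ₁₃ = central angle OBS-80→MON-82 = 1.160178 rad  (haversine)
θ₁₃ = bearing OBS-80→MON-82 = 158.132°,  θ₁₂ = bearing OBS-80→BH9 = 6.534°
dₓₜ = R·arcsin(sin δ₁₃ · sin(θ₁₃ − θ₁₂)) = 6375·arcsin(0.91687·sin(151.598°)) = 2876.848 km
|dₓₜ| = 2876.848 km

2877 km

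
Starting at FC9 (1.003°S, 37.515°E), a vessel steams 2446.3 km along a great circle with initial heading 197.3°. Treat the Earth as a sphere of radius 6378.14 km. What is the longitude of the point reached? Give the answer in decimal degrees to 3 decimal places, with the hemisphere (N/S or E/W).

30.625°E

δ = d/R = 2446.3/6378.14 = 0.383544 rad
φ₂ = arcsin(sin φ₁ cos δ + cos φ₁ sin δ cos θ)
   = arcsin(-0.01750·0.92734 + 0.99985·0.37421·-0.95476) = -21.92910°
λ₂ = λ₁ + atan2(sin θ sin δ cos φ₁, cos δ − sin φ₁ sin φ₂) = 30.62520°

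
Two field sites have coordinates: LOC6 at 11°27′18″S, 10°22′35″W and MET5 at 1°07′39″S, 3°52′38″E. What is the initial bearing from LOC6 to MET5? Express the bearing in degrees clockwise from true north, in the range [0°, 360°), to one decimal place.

54.9°

LOC6: φ = -11.45500°, λ = -10.37639°
MET5: φ = -1.12750°, λ = +3.87722°
Δλ = 14.2536°
y = sin Δλ · cos φ₂ = 0.246167
x = cos φ₁ sin φ₂ − sin φ₁ cos φ₂ cos Δλ = 0.173162
θ = atan2(y, x) = 54.8762° → 54.8762° (mod 360°)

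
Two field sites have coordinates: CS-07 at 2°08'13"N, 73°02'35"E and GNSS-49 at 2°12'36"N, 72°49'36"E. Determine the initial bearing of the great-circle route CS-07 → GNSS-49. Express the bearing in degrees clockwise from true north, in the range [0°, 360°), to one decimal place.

CS-07: φ = +2.13694°, λ = +73.04306°
GNSS-49: φ = +2.21000°, λ = +72.82667°
Δλ = -0.2164°
y = sin Δλ · cos φ₂ = -0.003774
x = cos φ₁ sin φ₂ − sin φ₁ cos φ₂ cos Δλ = 0.001275
θ = atan2(y, x) = -71.3281° → 288.6719° (mod 360°)

288.7°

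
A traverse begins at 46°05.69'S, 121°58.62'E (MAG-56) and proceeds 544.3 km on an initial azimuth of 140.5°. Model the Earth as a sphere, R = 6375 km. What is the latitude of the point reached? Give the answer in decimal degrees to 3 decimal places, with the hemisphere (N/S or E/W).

MAG-56: φ = -46.09483°, λ = +121.97700°
δ = d/R = 544.3/6375 = 0.085380 rad
φ₂ = arcsin(sin φ₁ cos δ + cos φ₁ sin δ cos θ)
   = arcsin(-0.72049·0.99636 + 0.69347·0.08528·-0.77162) = -49.77331°
λ₂ = λ₁ + atan2(sin θ sin δ cos φ₁, cos δ − sin φ₁ sin φ₂) = 126.79502°

49.773°S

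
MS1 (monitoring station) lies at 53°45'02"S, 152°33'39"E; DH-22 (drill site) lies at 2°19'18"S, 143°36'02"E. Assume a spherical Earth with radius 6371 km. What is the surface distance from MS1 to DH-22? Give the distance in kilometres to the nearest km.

MS1: φ = -53.75056°, λ = +152.56083°
DH-22: φ = -2.32167°, λ = +143.60056°
Δφ = 51.4289°,  Δλ = -8.9603°
a = sin²(Δφ/2) + cos φ₁ cos φ₂ sin²(Δλ/2) = 0.191862
c = 2·arcsin(√a) = 0.906792 rad = 51.9553°
d = R·c = 6371 × 0.906792 = 5777.2 km

5777 km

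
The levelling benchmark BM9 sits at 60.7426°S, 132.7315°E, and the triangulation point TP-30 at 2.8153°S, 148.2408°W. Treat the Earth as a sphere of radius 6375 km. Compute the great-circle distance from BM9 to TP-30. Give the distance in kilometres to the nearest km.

9146 km

Δφ = 57.9273°,  Δλ = 79.0277°
a = sin²(Δφ/2) + cos φ₁ cos φ₂ sin²(Δλ/2) = 0.432119
c = 2·arcsin(√a) = 1.434614 rad = 82.1973°
d = R·c = 6375 × 1.434614 = 9145.7 km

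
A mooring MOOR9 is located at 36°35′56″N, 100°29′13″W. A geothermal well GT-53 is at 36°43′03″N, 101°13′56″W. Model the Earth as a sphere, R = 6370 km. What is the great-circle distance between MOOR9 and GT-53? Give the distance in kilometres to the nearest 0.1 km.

MOOR9: φ = +36.59889°, λ = -100.48694°
GT-53: φ = +36.71750°, λ = -101.23222°
Δφ = 0.1186°,  Δλ = -0.7453°
a = sin²(Δφ/2) + cos φ₁ cos φ₂ sin²(Δλ/2) = 0.000028
c = 2·arcsin(√a) = 0.010638 rad = 0.6095°
d = R·c = 6370 × 0.010638 = 67.8 km

67.8 km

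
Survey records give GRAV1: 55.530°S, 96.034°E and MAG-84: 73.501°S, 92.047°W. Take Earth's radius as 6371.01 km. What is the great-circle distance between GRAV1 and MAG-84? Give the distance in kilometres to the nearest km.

Δφ = -17.9710°,  Δλ = 171.9190°
a = sin²(Δφ/2) + cos φ₁ cos φ₂ sin²(Δλ/2) = 0.184332
c = 2·arcsin(√a) = 0.887521 rad = 50.8512°
d = R·c = 6371.01 × 0.887521 = 5654.4 km

5654 km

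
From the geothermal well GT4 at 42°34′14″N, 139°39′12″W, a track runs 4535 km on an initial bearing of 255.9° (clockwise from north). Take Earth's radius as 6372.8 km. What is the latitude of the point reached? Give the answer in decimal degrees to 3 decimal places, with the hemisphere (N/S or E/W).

23.275°N

GT4: φ = +42.57056°, λ = -139.65333°
δ = d/R = 4535/6372.8 = 0.711618 rad
φ₂ = arcsin(sin φ₁ cos δ + cos φ₁ sin δ cos θ)
   = arcsin(0.67650·0.75731 + 0.73644·0.65306·-0.24362) = 23.27539°
λ₂ = λ₁ + atan2(sin θ sin δ cos φ₁, cos δ − sin φ₁ sin φ₂) = 176.75623°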